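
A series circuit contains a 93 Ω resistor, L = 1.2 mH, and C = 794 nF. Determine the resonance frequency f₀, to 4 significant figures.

ω₀ = 1/√(LC) = 1/√(0.0012 × 7.94e-07) = 32400 rad/s
f₀ = ω₀/(2π) = 5.156 kHz

5.156 kHz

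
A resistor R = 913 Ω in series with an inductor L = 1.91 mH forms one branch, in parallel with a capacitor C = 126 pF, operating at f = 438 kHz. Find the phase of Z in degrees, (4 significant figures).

-78.81°

ω = 2πf = 2.752e+06 rad/s
X_L = ωL = 5256 Ω
X_C = 1/(ωC) = 2884 Ω
Branch 1 (R+jX_L): Z₁ = 913.0 + j5256 Ω, |Z₁| = 5335 Ω
Branch 2 (−jX_C): Z₂ = −j2884 Ω
Parallel: Z = Z₁Z₂/(Z₁+Z₂), |Z| = 6052 Ω, ∠Z = -78.81°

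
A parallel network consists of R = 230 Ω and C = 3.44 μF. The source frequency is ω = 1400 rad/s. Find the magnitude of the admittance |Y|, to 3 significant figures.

X_C = 1/(ωC) = 208 Ω
Parallel: admittances add. Y = 1/R + jωC
Y = (0.00435 + j0.00482) S
|Y| = 0.00649 S → |Z| = 1/|Y| = 154 Ω, ∠Z = −∠Y = -47.9°

6.49 mS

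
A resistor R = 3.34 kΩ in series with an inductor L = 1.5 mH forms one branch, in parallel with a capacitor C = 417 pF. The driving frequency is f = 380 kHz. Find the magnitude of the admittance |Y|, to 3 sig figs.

858 μS

ω = 2πf = 2.388e+06 rad/s
X_L = ωL = 3580 Ω
X_C = 1/(ωC) = 1000 Ω
Branch 1 (R+jX_L): Z₁ = 3340 + j3580 Ω, |Z₁| = 4900 Ω
Branch 2 (−jX_C): Z₂ = −j1000 Ω
Parallel: Z = Z₁Z₂/(Z₁+Z₂), |Z| = 1170 Ω, ∠Z = -80.7°
|Y| = 1/|Z| = 858 μS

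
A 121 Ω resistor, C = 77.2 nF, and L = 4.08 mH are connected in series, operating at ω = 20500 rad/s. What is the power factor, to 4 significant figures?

X_L = ωL = 83.64 Ω
X_C = 1/(ωC) = 631.9 Ω
Net reactance X = X_L − X_C = -548.2 Ω
Z = 121.0 − j548.2 Ω
|Z| = √(121.0² + 548.2²) = 561.4 Ω
∠Z = arctan(-548.2/121.0) = -77.55°
cos φ = cos(-77.55°) = 0.2155

0.2155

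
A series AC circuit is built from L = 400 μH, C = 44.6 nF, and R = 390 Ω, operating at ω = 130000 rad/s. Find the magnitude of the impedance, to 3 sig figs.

X_L = ωL = 52.0 Ω
X_C = 1/(ωC) = 172 Ω
Net reactance X = X_L − X_C = -120 Ω
Z = 390 − j120 Ω
|Z| = √(390² + 120²) = 408 Ω

408 Ω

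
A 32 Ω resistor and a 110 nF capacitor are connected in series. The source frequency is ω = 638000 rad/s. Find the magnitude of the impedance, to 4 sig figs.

35.03 Ω

X_C = 1/(ωC) = 14.25 Ω
Z = 32.00 − j14.25 Ω
|Z| = √(32.00² + 14.25²) = 35.03 Ω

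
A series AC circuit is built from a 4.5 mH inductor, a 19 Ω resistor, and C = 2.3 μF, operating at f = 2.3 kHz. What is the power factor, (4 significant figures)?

ω = 2πf = 14450 rad/s
X_L = ωL = 65.03 Ω
X_C = 1/(ωC) = 30.09 Ω
Net reactance X = X_L − X_C = 34.94 Ω
Z = 19.00 + j34.94 Ω
|Z| = √(19.00² + 34.94²) = 39.78 Ω
∠Z = arctan(34.94/19.00) = 61.47°
cos φ = cos(61.47°) = 0.4777

0.4777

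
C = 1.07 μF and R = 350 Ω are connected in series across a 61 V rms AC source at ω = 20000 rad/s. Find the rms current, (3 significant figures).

173 mA

X_C = 1/(ωC) = 46.7 Ω
Z = 350 − j46.7 Ω
|Z| = √(350² + 46.7²) = 353 Ω
I = V/|Z| = 61/353 = 173 mA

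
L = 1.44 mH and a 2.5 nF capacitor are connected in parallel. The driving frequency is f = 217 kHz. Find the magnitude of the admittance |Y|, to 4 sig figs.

2.899 mS

ω = 2πf = 1.363e+06 rad/s
X_L = ωL = 1963 Ω
X_C = 1/(ωC) = 293.4 Ω
Parallel: admittances add. Y = 1/(jωL) + jωC
Y = (0 + j0.002899) S
|Y| = 0.002899 S → |Z| = 1/|Y| = 344.9 Ω, ∠Z = −∠Y = -90.00°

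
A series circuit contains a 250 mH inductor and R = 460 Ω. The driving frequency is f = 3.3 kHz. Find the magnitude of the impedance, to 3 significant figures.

5200 Ω

ω = 2πf = 20730 rad/s
X_L = ωL = 5180 Ω
Z = 460 + j5180 Ω
|Z| = √(460² + 5180²) = 5200 Ω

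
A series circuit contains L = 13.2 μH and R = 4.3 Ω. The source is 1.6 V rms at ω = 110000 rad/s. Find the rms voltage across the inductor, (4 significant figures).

0.5119 V

X_L = ωL = 1.452 Ω
Z = 4.300 + j1.452 Ω
|Z| = √(4.300² + 1.452²) = 4.539 Ω
I = V/|Z| = 352.5 mA
V_L = I·|Z_L| = 0.3525 × 1.452 = 0.5119 V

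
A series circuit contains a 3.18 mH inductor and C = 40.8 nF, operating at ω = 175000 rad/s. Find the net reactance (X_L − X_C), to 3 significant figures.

X_L = ωL = 556 Ω
X_C = 1/(ωC) = 140 Ω
X = 556 − 140 = 416 Ω

416 Ω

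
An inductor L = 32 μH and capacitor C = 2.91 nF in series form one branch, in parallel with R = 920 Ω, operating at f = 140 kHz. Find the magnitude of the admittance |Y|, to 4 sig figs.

ω = 2πf = 879600 rad/s
X_L = ωL = 28.15 Ω
X_C = 1/(ωC) = 390.7 Ω
Branch 1: Z₁ = R = 920.0 Ω
Branch 2 (series LC): Z₂ = j(X_L − X_C) = −j362.5 Ω
Parallel: Z = Z₁Z₂/(Z₁+Z₂), |Z| = 337.3 Ω, ∠Z = -68.49°
|Y| = 1/|Z| = 2.965 mS

2.965 mS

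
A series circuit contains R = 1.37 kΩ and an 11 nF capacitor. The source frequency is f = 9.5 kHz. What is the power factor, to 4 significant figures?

ω = 2πf = 59690 rad/s
X_C = 1/(ωC) = 1523 Ω
Z = 1370 − j1523 Ω
|Z| = √(1370² + 1523²) = 2049 Ω
∠Z = arctan(-1523/1370) = -48.03°
cos φ = cos(-48.03°) = 0.6688

0.6688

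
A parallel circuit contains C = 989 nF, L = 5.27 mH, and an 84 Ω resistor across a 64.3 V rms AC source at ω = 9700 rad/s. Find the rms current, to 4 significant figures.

998.4 mA

X_L = ωL = 51.12 Ω
X_C = 1/(ωC) = 104.2 Ω
Parallel: admittances add. Y = 1/R + 1/(jωL) + jωC
Y = (0.01190 − j0.009969) S
|Y| = 0.01553 S → |Z| = 1/|Y| = 64.40 Ω, ∠Z = −∠Y = 39.94°
I = V/|Z| = 64.3/64.40 = 998.4 mA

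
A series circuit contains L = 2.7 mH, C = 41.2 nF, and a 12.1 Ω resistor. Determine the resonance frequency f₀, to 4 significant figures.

15.09 kHz

ω₀ = 1/√(LC) = 1/√(0.0027 × 4.12e-08) = 94810 rad/s
f₀ = ω₀/(2π) = 15.09 kHz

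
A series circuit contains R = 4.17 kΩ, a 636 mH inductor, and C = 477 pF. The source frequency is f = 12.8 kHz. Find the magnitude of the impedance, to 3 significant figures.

ω = 2πf = 80420 rad/s
X_L = ωL = 51200 Ω
X_C = 1/(ωC) = 26100 Ω
Net reactance X = X_L − X_C = 25100 Ω
Z = 4170 + j25100 Ω
|Z| = √(4170² + 25100²) = 25400 Ω

25400 Ω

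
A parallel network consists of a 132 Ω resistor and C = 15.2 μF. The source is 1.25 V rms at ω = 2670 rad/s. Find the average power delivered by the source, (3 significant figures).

X_C = 1/(ωC) = 24.6 Ω
Parallel: admittances add. Y = 1/R + jωC
Y = (0.00758 + j0.0406) S
|Y| = 0.0413 S → |Z| = 1/|Y| = 24.2 Ω, ∠Z = −∠Y = -79.4°
I = V/|Z| = 51.6 mA
P = VI cos φ = 1.25 × 0.0516 × cos(-79.4°) = 11.8 mW

11.8 mW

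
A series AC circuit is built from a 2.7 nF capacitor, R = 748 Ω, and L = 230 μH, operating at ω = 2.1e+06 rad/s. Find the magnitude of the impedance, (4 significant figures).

808.4 Ω

X_L = ωL = 483.0 Ω
X_C = 1/(ωC) = 176.4 Ω
Net reactance X = X_L − X_C = 306.6 Ω
Z = 748.0 + j306.6 Ω
|Z| = √(748.0² + 306.6²) = 808.4 Ω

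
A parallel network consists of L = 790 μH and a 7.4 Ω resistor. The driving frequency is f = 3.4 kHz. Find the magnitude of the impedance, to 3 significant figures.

ω = 2πf = 21360 rad/s
X_L = ωL = 16.9 Ω
Parallel: admittances add. Y = 1/R + 1/(jωL)
Y = (0.135 − j0.0593) S
|Y| = 0.148 S → |Z| = 1/|Y| = 6.78 Ω, ∠Z = −∠Y = 23.7°

6.78 Ω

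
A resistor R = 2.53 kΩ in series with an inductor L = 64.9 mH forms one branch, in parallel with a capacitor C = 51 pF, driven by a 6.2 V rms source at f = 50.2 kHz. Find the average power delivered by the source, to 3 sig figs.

ω = 2πf = 315400 rad/s
X_L = ωL = 20500 Ω
X_C = 1/(ωC) = 62200 Ω
Branch 1 (R+jX_L): Z₁ = 2530 + j20500 Ω, |Z₁| = 20600 Ω
Branch 2 (−jX_C): Z₂ = −j62200 Ω
Parallel: Z = Z₁Z₂/(Z₁+Z₂), |Z| = 30700 Ω, ∠Z = 79.5°
I = V/|Z| = 202 μA
P = VI cos φ = 6.2 × 0.000202 × cos(79.5°) = 229 μW

229 μW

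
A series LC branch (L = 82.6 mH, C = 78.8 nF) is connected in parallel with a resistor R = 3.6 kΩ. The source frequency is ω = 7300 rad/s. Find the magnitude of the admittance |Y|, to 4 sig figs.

X_L = ωL = 603.0 Ω
X_C = 1/(ωC) = 1738 Ω
Branch 1: Z₁ = R = 3600 Ω
Branch 2 (series LC): Z₂ = j(X_L − X_C) = −j1135 Ω
Parallel: Z = Z₁Z₂/(Z₁+Z₂), |Z| = 1083 Ω, ∠Z = -72.49°
|Y| = 1/|Z| = 923.5 μS

923.5 μS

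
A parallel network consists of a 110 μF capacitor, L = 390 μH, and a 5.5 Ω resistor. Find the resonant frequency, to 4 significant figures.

ω₀ = 1/√(LC) = 1/√(0.00039 × 0.00011) = 4828 rad/s
f₀ = ω₀/(2π) = 768.4 Hz

768.4 Hz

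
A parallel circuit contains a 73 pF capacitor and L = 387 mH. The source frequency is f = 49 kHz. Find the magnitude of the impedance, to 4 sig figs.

71010 Ω

ω = 2πf = 307900 rad/s
X_L = ωL = 119100 Ω
X_C = 1/(ωC) = 44490 Ω
Parallel: admittances add. Y = 1/(jωL) + jωC
Y = (0 + j1.408e-05) S
|Y| = 1.408e-05 S → |Z| = 1/|Y| = 71010 Ω, ∠Z = −∠Y = -90.00°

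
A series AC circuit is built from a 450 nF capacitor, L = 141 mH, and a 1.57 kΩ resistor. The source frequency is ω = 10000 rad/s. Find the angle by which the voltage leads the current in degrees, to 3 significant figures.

37.1°

X_L = ωL = 1410 Ω
X_C = 1/(ωC) = 222 Ω
Net reactance X = X_L − X_C = 1190 Ω
Z = 1570 + j1190 Ω
|Z| = √(1570² + 1190²) = 1970 Ω
∠Z = arctan(1190/1570) = 37.1°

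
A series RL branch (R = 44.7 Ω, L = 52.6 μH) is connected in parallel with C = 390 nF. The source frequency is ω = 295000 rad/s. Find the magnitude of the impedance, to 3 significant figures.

9.10 Ω

X_L = ωL = 15.5 Ω
X_C = 1/(ωC) = 8.69 Ω
Branch 1 (R+jX_L): Z₁ = 44.7 + j15.5 Ω, |Z₁| = 47.3 Ω
Branch 2 (−jX_C): Z₂ = −j8.69 Ω
Parallel: Z = Z₁Z₂/(Z₁+Z₂), |Z| = 9.10 Ω, ∠Z = -79.5°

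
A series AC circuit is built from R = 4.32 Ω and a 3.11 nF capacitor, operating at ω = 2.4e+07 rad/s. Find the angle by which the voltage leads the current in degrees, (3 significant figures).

-72.1°

X_C = 1/(ωC) = 13.4 Ω
Z = 4.32 − j13.4 Ω
|Z| = √(4.32² + 13.4²) = 14.1 Ω
∠Z = arctan(-13.4/4.32) = -72.1°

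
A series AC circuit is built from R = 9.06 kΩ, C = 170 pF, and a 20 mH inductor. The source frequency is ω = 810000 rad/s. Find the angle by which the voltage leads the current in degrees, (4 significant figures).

44.61°

X_L = ωL = 16200 Ω
X_C = 1/(ωC) = 7262 Ω
Net reactance X = X_L − X_C = 8938 Ω
Z = 9060 + j8938 Ω
|Z| = √(9060² + 8938²) = 12730 Ω
∠Z = arctan(8938/9060) = 44.61°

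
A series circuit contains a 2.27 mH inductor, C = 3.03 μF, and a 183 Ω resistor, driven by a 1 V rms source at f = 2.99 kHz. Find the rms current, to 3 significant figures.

5.41 mA

ω = 2πf = 18790 rad/s
X_L = ωL = 42.6 Ω
X_C = 1/(ωC) = 17.6 Ω
Net reactance X = X_L − X_C = 25.1 Ω
Z = 183 + j25.1 Ω
|Z| = √(183² + 25.1²) = 185 Ω
I = V/|Z| = 1/185 = 5.41 mA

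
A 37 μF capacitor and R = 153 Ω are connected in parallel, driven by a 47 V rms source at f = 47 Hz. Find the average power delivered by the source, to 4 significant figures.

14.44 W

ω = 2πf = 295.3 rad/s
X_C = 1/(ωC) = 91.52 Ω
Parallel: admittances add. Y = 1/R + jωC
Y = (0.006536 + j0.01093) S
|Y| = 0.01273 S → |Z| = 1/|Y| = 78.54 Ω, ∠Z = −∠Y = -59.11°
I = V/|Z| = 598.4 mA
P = VI cos φ = 47 × 0.5984 × cos(-59.11°) = 14.44 W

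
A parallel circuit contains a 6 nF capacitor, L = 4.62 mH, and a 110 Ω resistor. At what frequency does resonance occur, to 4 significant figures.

30.23 kHz

ω₀ = 1/√(LC) = 1/√(0.00462 × 6e-09) = 189900 rad/s
f₀ = ω₀/(2π) = 30.23 kHz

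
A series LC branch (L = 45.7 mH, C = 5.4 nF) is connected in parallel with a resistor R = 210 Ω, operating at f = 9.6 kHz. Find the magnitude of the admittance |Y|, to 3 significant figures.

ω = 2πf = 60320 rad/s
X_L = ωL = 2760 Ω
X_C = 1/(ωC) = 3070 Ω
Branch 1: Z₁ = R = 210 Ω
Branch 2 (series LC): Z₂ = j(X_L − X_C) = −j314 Ω
Parallel: Z = Z₁Z₂/(Z₁+Z₂), |Z| = 174 Ω, ∠Z = -33.8°
|Y| = 1/|Z| = 5.73 mS

5.73 mS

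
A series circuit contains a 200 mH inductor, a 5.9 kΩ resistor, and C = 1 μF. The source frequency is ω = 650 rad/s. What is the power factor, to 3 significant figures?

X_L = ωL = 130 Ω
X_C = 1/(ωC) = 1540 Ω
Net reactance X = X_L − X_C = -1410 Ω
Z = 5900 − j1410 Ω
|Z| = √(5900² + 1410²) = 6070 Ω
∠Z = arctan(-1410/5900) = -13.4°
cos φ = cos(-13.4°) = 0.973

0.973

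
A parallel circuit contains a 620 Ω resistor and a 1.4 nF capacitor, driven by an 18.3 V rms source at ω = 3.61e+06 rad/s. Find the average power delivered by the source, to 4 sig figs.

540.1 mW

X_C = 1/(ωC) = 197.9 Ω
Parallel: admittances add. Y = 1/R + jωC
Y = (0.001613 + j0.005054) S
|Y| = 0.005305 S → |Z| = 1/|Y| = 188.5 Ω, ∠Z = −∠Y = -72.30°
I = V/|Z| = 97.08 mA
P = VI cos φ = 18.3 × 0.09708 × cos(-72.30°) = 540.1 mW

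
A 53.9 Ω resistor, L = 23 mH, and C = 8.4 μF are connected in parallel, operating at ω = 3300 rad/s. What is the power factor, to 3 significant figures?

X_L = ωL = 75.9 Ω
X_C = 1/(ωC) = 36.1 Ω
Parallel: admittances add. Y = 1/R + 1/(jωL) + jωC
Y = (0.0186 + j0.0145) S
|Y| = 0.0236 S → |Z| = 1/|Y| = 42.4 Ω, ∠Z = −∠Y = -38.1°
cos φ = cos(-38.1°) = 0.787

0.787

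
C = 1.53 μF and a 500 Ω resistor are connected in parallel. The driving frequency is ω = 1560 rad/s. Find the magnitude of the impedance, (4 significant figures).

X_C = 1/(ωC) = 419.0 Ω
Parallel: admittances add. Y = 1/R + jωC
Y = (0.002000 + j0.002387) S
|Y| = 0.003114 S → |Z| = 1/|Y| = 321.1 Ω, ∠Z = −∠Y = -50.04°

321.1 Ω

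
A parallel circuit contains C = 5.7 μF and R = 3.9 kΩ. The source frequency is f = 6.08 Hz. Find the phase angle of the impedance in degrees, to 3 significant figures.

-40.3°

ω = 2πf = 38.20 rad/s
X_C = 1/(ωC) = 4590 Ω
Parallel: admittances add. Y = 1/R + jωC
Y = (0.000256 + j0.000218) S
|Y| = 0.000336 S → |Z| = 1/|Y| = 2970 Ω, ∠Z = −∠Y = -40.3°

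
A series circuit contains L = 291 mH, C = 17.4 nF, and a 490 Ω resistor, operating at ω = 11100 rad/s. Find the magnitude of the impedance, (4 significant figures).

2008 Ω

X_L = ωL = 3230 Ω
X_C = 1/(ωC) = 5178 Ω
Net reactance X = X_L − X_C = -1947 Ω
Z = 490.0 − j1947 Ω
|Z| = √(490.0² + 1947²) = 2008 Ω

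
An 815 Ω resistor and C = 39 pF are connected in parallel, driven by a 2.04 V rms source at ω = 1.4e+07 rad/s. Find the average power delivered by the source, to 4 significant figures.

X_C = 1/(ωC) = 1832 Ω
Parallel: admittances add. Y = 1/R + jωC
Y = (0.001227 + j0.0005460) S
|Y| = 0.001343 S → |Z| = 1/|Y| = 744.6 Ω, ∠Z = −∠Y = -23.99°
I = V/|Z| = 2.740 mA
P = VI cos φ = 2.04 × 0.002740 × cos(-23.99°) = 5.106 mW

5.106 mW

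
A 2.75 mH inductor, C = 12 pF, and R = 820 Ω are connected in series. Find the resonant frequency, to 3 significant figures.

876 kHz

ω₀ = 1/√(LC) = 1/√(0.00275 × 1.2e-11) = 5.505e+06 rad/s
f₀ = ω₀/(2π) = 876 kHz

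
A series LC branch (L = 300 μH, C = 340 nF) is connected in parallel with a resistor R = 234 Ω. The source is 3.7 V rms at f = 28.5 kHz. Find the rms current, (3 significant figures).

100 mA

ω = 2πf = 179100 rad/s
X_L = ωL = 53.7 Ω
X_C = 1/(ωC) = 16.4 Ω
Branch 1: Z₁ = R = 234 Ω
Branch 2 (series LC): Z₂ = j(X_L − X_C) = j37.3 Ω
Parallel: Z = Z₁Z₂/(Z₁+Z₂), |Z| = 36.8 Ω, ∠Z = 80.9°
I = V/|Z| = 3.7/36.8 = 100 mA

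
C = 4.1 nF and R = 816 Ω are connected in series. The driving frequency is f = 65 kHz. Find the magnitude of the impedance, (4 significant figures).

1011 Ω

ω = 2πf = 408400 rad/s
X_C = 1/(ωC) = 597.2 Ω
Z = 816.0 − j597.2 Ω
|Z| = √(816.0² + 597.2²) = 1011 Ω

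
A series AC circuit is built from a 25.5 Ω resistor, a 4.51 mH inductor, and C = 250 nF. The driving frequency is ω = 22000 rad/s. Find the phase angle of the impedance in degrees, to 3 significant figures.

X_L = ωL = 99.2 Ω
X_C = 1/(ωC) = 182 Ω
Net reactance X = X_L − X_C = -82.6 Ω
Z = 25.5 − j82.6 Ω
|Z| = √(25.5² + 82.6²) = 86.4 Ω
∠Z = arctan(-82.6/25.5) = -72.8°

-72.8°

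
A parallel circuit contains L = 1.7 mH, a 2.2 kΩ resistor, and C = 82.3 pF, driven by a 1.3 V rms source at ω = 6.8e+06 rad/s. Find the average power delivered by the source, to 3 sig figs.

768 μW

X_L = ωL = 11600 Ω
X_C = 1/(ωC) = 1790 Ω
Parallel: admittances add. Y = 1/R + 1/(jωL) + jωC
Y = (0.000455 + j0.000473) S
|Y| = 0.000656 S → |Z| = 1/|Y| = 1520 Ω, ∠Z = −∠Y = -46.1°
I = V/|Z| = 853 μA
P = VI cos φ = 1.3 × 0.000853 × cos(-46.1°) = 768 μW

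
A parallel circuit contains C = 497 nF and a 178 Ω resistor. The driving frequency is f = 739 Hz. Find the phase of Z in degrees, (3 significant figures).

ω = 2πf = 4643 rad/s
X_C = 1/(ωC) = 433 Ω
Parallel: admittances add. Y = 1/R + jωC
Y = (0.00562 + j0.00231) S
|Y| = 0.00607 S → |Z| = 1/|Y| = 165 Ω, ∠Z = −∠Y = -22.3°

-22.3°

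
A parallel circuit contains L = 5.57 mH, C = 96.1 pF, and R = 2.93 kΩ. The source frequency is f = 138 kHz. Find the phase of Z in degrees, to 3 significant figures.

ω = 2πf = 867100 rad/s
X_L = ωL = 4830 Ω
X_C = 1/(ωC) = 12000 Ω
Parallel: admittances add. Y = 1/R + 1/(jωL) + jωC
Y = (0.000341 − j0.000124) S
|Y| = 0.000363 S → |Z| = 1/|Y| = 2750 Ω, ∠Z = −∠Y = 19.9°

19.9°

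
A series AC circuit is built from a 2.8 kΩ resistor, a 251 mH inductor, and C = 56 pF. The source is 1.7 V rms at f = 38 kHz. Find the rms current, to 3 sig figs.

112 μA

ω = 2πf = 238800 rad/s
X_L = ωL = 59900 Ω
X_C = 1/(ωC) = 74800 Ω
Net reactance X = X_L − X_C = -14900 Ω
Z = 2800 − j14900 Ω
|Z| = √(2800² + 14900²) = 15100 Ω
I = V/|Z| = 1.7/15100 = 112 μA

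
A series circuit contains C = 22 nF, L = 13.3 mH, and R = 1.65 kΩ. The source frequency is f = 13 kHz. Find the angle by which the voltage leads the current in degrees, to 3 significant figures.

17.8°

ω = 2πf = 81680 rad/s
X_L = ωL = 1090 Ω
X_C = 1/(ωC) = 556 Ω
Net reactance X = X_L − X_C = 530 Ω
Z = 1650 + j530 Ω
|Z| = √(1650² + 530²) = 1730 Ω
∠Z = arctan(530/1650) = 17.8°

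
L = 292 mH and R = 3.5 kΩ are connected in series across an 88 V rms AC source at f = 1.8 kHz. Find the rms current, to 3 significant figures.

ω = 2πf = 11310 rad/s
X_L = ωL = 3300 Ω
Z = 3500 + j3300 Ω
|Z| = √(3500² + 3300²) = 4810 Ω
I = V/|Z| = 88/4810 = 18.3 mA

18.3 mA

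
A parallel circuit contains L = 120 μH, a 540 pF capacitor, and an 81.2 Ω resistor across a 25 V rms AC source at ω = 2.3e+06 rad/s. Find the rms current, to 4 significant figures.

313.6 mA

X_L = ωL = 276.0 Ω
X_C = 1/(ωC) = 805.2 Ω
Parallel: admittances add. Y = 1/R + 1/(jωL) + jωC
Y = (0.01232 − j0.002381) S
|Y| = 0.01254 S → |Z| = 1/|Y| = 79.72 Ω, ∠Z = −∠Y = 10.94°
I = V/|Z| = 25/79.72 = 313.6 mA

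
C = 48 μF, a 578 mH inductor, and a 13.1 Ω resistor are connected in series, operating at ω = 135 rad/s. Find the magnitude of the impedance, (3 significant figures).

77.4 Ω

X_L = ωL = 78.0 Ω
X_C = 1/(ωC) = 154 Ω
Net reactance X = X_L − X_C = -76.3 Ω
Z = 13.1 − j76.3 Ω
|Z| = √(13.1² + 76.3²) = 77.4 Ω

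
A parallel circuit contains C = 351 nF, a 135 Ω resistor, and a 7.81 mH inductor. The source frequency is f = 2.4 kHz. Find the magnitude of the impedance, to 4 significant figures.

ω = 2πf = 15080 rad/s
X_L = ωL = 117.8 Ω
X_C = 1/(ωC) = 188.9 Ω
Parallel: admittances add. Y = 1/R + 1/(jωL) + jωC
Y = (0.007407 − j0.003198) S
|Y| = 0.008068 S → |Z| = 1/|Y| = 123.9 Ω, ∠Z = −∠Y = 23.35°

123.9 Ω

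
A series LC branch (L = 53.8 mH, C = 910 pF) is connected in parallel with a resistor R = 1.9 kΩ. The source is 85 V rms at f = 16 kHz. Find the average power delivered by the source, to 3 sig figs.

3.80 W

ω = 2πf = 100500 rad/s
X_L = ωL = 5410 Ω
X_C = 1/(ωC) = 10900 Ω
Branch 1: Z₁ = R = 1900 Ω
Branch 2 (series LC): Z₂ = j(X_L − X_C) = −j5520 Ω
Parallel: Z = Z₁Z₂/(Z₁+Z₂), |Z| = 1800 Ω, ∠Z = -19.0°
I = V/|Z| = 47.3 mA
P = VI cos φ = 85 × 0.0473 × cos(-19.0°) = 3.80 W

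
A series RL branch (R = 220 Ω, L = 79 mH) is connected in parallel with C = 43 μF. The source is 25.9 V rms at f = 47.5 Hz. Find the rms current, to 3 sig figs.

340 mA

ω = 2πf = 298.5 rad/s
X_L = ωL = 23.6 Ω
X_C = 1/(ωC) = 77.9 Ω
Branch 1 (R+jX_L): Z₁ = 220 + j23.6 Ω, |Z₁| = 221 Ω
Branch 2 (−jX_C): Z₂ = −j77.9 Ω
Parallel: Z = Z₁Z₂/(Z₁+Z₂), |Z| = 76.1 Ω, ∠Z = -70.0°
I = V/|Z| = 25.9/76.1 = 340 mA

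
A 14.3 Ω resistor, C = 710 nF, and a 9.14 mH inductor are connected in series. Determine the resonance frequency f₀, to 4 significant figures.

1.976 kHz

ω₀ = 1/√(LC) = 1/√(0.00914 × 7.1e-07) = 12410 rad/s
f₀ = ω₀/(2π) = 1.976 kHz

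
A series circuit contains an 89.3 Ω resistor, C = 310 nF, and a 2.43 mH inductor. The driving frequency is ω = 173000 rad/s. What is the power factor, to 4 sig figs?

0.2170

X_L = ωL = 420.4 Ω
X_C = 1/(ωC) = 18.65 Ω
Net reactance X = X_L − X_C = 401.7 Ω
Z = 89.30 + j401.7 Ω
|Z| = √(89.30² + 401.7²) = 411.5 Ω
∠Z = arctan(401.7/89.30) = 77.47°
cos φ = cos(77.47°) = 0.2170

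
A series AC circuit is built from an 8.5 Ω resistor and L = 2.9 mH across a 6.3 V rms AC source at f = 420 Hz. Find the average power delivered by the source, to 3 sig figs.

ω = 2πf = 2639 rad/s
X_L = ωL = 7.65 Ω
Z = 8.50 + j7.65 Ω
|Z| = √(8.50² + 7.65²) = 11.4 Ω
∠Z = arctan(7.65/8.50) = 42.0°
I = V/|Z| = 551 mA
P = VI cos φ = 6.3 × 0.551 × cos(42.0°) = 2.58 W

2.58 W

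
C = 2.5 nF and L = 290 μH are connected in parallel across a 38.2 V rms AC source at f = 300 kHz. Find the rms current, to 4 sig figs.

ω = 2πf = 1.885e+06 rad/s
X_L = ωL = 546.6 Ω
X_C = 1/(ωC) = 212.2 Ω
Parallel: admittances add. Y = 1/(jωL) + jωC
Y = (0 + j0.002883) S
|Y| = 0.002883 S → |Z| = 1/|Y| = 346.9 Ω, ∠Z = −∠Y = -90.00°
I = V/|Z| = 38.2/346.9 = 110.1 mA

110.1 mA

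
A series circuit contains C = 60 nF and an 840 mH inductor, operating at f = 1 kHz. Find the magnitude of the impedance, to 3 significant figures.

ω = 2πf = 6283 rad/s
X_L = ωL = 5280 Ω
X_C = 1/(ωC) = 2650 Ω
Net reactance X = X_L − X_C = 2630 Ω
Z = j2630 Ω
|Z| = √(0² + 2630²) = 2630 Ω

2630 Ω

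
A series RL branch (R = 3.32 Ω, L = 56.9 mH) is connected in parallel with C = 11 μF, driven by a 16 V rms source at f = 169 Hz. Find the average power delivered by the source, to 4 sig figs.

232.1 mW

ω = 2πf = 1062 rad/s
X_L = ωL = 60.42 Ω
X_C = 1/(ωC) = 85.61 Ω
Branch 1 (R+jX_L): Z₁ = 3.320 + j60.42 Ω, |Z₁| = 60.51 Ω
Branch 2 (−jX_C): Z₂ = −j85.61 Ω
Parallel: Z = Z₁Z₂/(Z₁+Z₂), |Z| = 203.9 Ω, ∠Z = 79.35°
I = V/|Z| = 78.48 mA
P = VI cos φ = 16 × 0.07848 × cos(79.35°) = 232.1 mW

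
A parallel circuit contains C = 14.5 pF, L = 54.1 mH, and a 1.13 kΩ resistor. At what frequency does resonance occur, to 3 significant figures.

180 kHz

ω₀ = 1/√(LC) = 1/√(0.0541 × 1.45e-11) = 1.129e+06 rad/s
f₀ = ω₀/(2π) = 180 kHz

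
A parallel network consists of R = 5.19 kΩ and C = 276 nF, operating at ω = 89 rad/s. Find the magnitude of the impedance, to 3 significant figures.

5150 Ω

X_C = 1/(ωC) = 40700 Ω
Parallel: admittances add. Y = 1/R + jωC
Y = (0.000193 + j2.46e-05) S
|Y| = 0.000194 S → |Z| = 1/|Y| = 5150 Ω, ∠Z = −∠Y = -7.27°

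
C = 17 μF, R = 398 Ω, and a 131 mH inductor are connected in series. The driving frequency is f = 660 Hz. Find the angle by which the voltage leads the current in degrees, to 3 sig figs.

ω = 2πf = 4147 rad/s
X_L = ωL = 543 Ω
X_C = 1/(ωC) = 14.2 Ω
Net reactance X = X_L − X_C = 529 Ω
Z = 398 + j529 Ω
|Z| = √(398² + 529²) = 662 Ω
∠Z = arctan(529/398) = 53.0°

53.0°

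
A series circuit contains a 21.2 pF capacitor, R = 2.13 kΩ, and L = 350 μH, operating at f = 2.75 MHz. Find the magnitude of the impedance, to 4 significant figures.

ω = 2πf = 1.728e+07 rad/s
X_L = ωL = 6048 Ω
X_C = 1/(ωC) = 2730 Ω
Net reactance X = X_L − X_C = 3318 Ω
Z = 2130 + j3318 Ω
|Z| = √(2130² + 3318²) = 3943 Ω

3943 Ω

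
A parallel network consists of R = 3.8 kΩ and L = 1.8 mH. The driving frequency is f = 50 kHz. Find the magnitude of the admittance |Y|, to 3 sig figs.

ω = 2πf = 314200 rad/s
X_L = ωL = 565 Ω
Parallel: admittances add. Y = 1/R + 1/(jωL)
Y = (0.000263 − j0.00177) S
|Y| = 0.00179 S → |Z| = 1/|Y| = 559 Ω, ∠Z = −∠Y = 81.5°

1.79 mS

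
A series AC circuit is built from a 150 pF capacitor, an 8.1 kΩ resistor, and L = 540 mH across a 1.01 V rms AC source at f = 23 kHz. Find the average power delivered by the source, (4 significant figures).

7.626 μW

ω = 2πf = 144500 rad/s
X_L = ωL = 78040 Ω
X_C = 1/(ωC) = 46130 Ω
Net reactance X = X_L − X_C = 31910 Ω
Z = 8100 + j31910 Ω
|Z| = √(8100² + 31910²) = 32920 Ω
∠Z = arctan(31910/8100) = 75.75°
I = V/|Z| = 30.68 μA
P = VI cos φ = 1.01 × 3.068e-05 × cos(75.75°) = 7.626 μW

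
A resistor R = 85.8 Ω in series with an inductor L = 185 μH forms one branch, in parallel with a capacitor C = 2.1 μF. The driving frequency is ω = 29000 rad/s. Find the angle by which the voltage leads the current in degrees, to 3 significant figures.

X_L = ωL = 5.37 Ω
X_C = 1/(ωC) = 16.4 Ω
Branch 1 (R+jX_L): Z₁ = 85.8 + j5.37 Ω, |Z₁| = 86.0 Ω
Branch 2 (−jX_C): Z₂ = −j16.4 Ω
Parallel: Z = Z₁Z₂/(Z₁+Z₂), |Z| = 16.3 Ω, ∠Z = -79.1°

-79.1°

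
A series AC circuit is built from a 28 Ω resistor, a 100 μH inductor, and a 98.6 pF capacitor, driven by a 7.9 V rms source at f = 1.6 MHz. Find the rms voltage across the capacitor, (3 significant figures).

282 V

ω = 2πf = 1.005e+07 rad/s
X_L = ωL = 1010 Ω
X_C = 1/(ωC) = 1010 Ω
Net reactance X = X_L − X_C = -3.53 Ω
Z = 28.0 − j3.53 Ω
|Z| = √(28.0² + 3.53²) = 28.2 Ω
I = V/|Z| = 280 mA
V_C = I·|Z_C| = 0.280 × 1010 = 282 V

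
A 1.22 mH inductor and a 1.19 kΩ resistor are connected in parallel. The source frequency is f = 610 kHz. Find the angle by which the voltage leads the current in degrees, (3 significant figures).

14.3°

ω = 2πf = 3.833e+06 rad/s
X_L = ωL = 4680 Ω
Parallel: admittances add. Y = 1/R + 1/(jωL)
Y = (0.000840 − j0.000214) S
|Y| = 0.000867 S → |Z| = 1/|Y| = 1150 Ω, ∠Z = −∠Y = 14.3°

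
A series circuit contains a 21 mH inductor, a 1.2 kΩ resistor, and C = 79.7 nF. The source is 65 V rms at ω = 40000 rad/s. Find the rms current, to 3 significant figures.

49.6 mA

X_L = ωL = 840 Ω
X_C = 1/(ωC) = 314 Ω
Net reactance X = X_L − X_C = 526 Ω
Z = 1200 + j526 Ω
|Z| = √(1200² + 526²) = 1310 Ω
I = V/|Z| = 65/1310 = 49.6 mA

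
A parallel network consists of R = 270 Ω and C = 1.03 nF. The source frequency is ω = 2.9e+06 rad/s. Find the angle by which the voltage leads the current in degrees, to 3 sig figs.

-38.9°

X_C = 1/(ωC) = 335 Ω
Parallel: admittances add. Y = 1/R + jωC
Y = (0.00370 + j0.00299) S
|Y| = 0.00476 S → |Z| = 1/|Y| = 210 Ω, ∠Z = −∠Y = -38.9°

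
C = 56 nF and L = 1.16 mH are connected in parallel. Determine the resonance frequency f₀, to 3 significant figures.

19.7 kHz

ω₀ = 1/√(LC) = 1/√(0.00116 × 5.6e-08) = 124100 rad/s
f₀ = ω₀/(2π) = 19.7 kHz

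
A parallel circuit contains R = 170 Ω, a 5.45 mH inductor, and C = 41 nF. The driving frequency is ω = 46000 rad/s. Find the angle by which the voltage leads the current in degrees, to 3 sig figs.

X_L = ωL = 251 Ω
X_C = 1/(ωC) = 530 Ω
Parallel: admittances add. Y = 1/R + 1/(jωL) + jωC
Y = (0.00588 − j0.00210) S
|Y| = 0.00625 S → |Z| = 1/|Y| = 160 Ω, ∠Z = −∠Y = 19.7°

19.7°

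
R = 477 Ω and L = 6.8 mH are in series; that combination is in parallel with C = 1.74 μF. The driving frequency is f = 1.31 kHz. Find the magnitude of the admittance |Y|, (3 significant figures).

ω = 2πf = 8231 rad/s
X_L = ωL = 56.0 Ω
X_C = 1/(ωC) = 69.8 Ω
Branch 1 (R+jX_L): Z₁ = 477 + j56.0 Ω, |Z₁| = 480 Ω
Branch 2 (−jX_C): Z₂ = −j69.8 Ω
Parallel: Z = Z₁Z₂/(Z₁+Z₂), |Z| = 70.3 Ω, ∠Z = -81.6°
|Y| = 1/|Z| = 14.2 mS

14.2 mS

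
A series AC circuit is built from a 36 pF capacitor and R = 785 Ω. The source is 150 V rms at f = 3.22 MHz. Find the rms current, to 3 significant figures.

ω = 2πf = 2.023e+07 rad/s
X_C = 1/(ωC) = 1370 Ω
Z = 785 − j1370 Ω
|Z| = √(785² + 1370²) = 1580 Ω
I = V/|Z| = 150/1580 = 94.8 mA

94.8 mA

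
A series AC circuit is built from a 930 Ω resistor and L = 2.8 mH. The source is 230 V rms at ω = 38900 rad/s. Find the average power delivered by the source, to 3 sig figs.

X_L = ωL = 109 Ω
Z = 930 + j109 Ω
|Z| = √(930² + 109²) = 936 Ω
∠Z = arctan(109/930) = 6.68°
I = V/|Z| = 246 mA
P = VI cos φ = 230 × 0.246 × cos(6.68°) = 56.1 W

56.1 W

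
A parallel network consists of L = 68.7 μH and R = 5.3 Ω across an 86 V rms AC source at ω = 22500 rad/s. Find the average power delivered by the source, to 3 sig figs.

1.40 kW

X_L = ωL = 1.55 Ω
Parallel: admittances add. Y = 1/R + 1/(jωL)
Y = (0.189 − j0.647) S
|Y| = 0.674 S → |Z| = 1/|Y| = 1.48 Ω, ∠Z = −∠Y = 73.7°
I = V/|Z| = 58.0 A
P = VI cos φ = 86 × 58.0 × cos(73.7°) = 1.40 kW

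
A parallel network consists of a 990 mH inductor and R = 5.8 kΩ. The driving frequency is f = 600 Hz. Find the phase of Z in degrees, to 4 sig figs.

57.24°

ω = 2πf = 3770 rad/s
X_L = ωL = 3732 Ω
Parallel: admittances add. Y = 1/R + 1/(jωL)
Y = (0.0001724 − j0.0002679) S
|Y| = 0.0003186 S → |Z| = 1/|Y| = 3139 Ω, ∠Z = −∠Y = 57.24°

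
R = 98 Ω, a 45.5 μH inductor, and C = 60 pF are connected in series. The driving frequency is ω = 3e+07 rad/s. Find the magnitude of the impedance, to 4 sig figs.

X_L = ωL = 1365 Ω
X_C = 1/(ωC) = 555.6 Ω
Net reactance X = X_L − X_C = 809.4 Ω
Z = 98.00 + j809.4 Ω
|Z| = √(98.00² + 809.4²) = 815.4 Ω

815.4 Ω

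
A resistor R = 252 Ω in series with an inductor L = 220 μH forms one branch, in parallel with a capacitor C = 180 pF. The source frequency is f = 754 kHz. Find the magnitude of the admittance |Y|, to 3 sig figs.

ω = 2πf = 4.738e+06 rad/s
X_L = ωL = 1040 Ω
X_C = 1/(ωC) = 1170 Ω
Branch 1 (R+jX_L): Z₁ = 252 + j1040 Ω, |Z₁| = 1070 Ω
Branch 2 (−jX_C): Z₂ = −j1170 Ω
Parallel: Z = Z₁Z₂/(Z₁+Z₂), |Z| = 4430 Ω, ∠Z = 13.8°
|Y| = 1/|Z| = 226 μS

226 μS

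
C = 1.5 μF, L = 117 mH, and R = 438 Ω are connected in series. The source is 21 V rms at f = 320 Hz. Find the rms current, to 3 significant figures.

ω = 2πf = 2011 rad/s
X_L = ωL = 235 Ω
X_C = 1/(ωC) = 332 Ω
Net reactance X = X_L − X_C = -96.3 Ω
Z = 438 − j96.3 Ω
|Z| = √(438² + 96.3²) = 448 Ω
I = V/|Z| = 21/448 = 46.8 mA

46.8 mA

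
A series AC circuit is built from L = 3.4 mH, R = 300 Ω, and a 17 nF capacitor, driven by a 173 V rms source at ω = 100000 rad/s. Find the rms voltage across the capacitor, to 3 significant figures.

X_L = ωL = 340 Ω
X_C = 1/(ωC) = 588 Ω
Net reactance X = X_L − X_C = -248 Ω
Z = 300 − j248 Ω
|Z| = √(300² + 248²) = 389 Ω
I = V/|Z| = 444 mA
V_C = I·|Z_C| = 0.444 × 588 = 261 V

261 V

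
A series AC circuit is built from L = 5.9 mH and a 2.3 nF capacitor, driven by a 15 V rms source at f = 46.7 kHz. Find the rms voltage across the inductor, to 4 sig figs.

ω = 2πf = 293400 rad/s
X_L = ωL = 1731 Ω
X_C = 1/(ωC) = 1482 Ω
Net reactance X = X_L − X_C = 249.5 Ω
Z = j249.5 Ω
|Z| = √(0² + 249.5²) = 249.5 Ω
I = V/|Z| = 60.13 mA
V_L = I·|Z_L| = 0.06013 × 1731 = 104.1 V

104.1 V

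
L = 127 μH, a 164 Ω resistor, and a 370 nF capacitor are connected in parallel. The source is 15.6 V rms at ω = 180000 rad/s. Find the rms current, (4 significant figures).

X_L = ωL = 22.86 Ω
X_C = 1/(ωC) = 15.02 Ω
Parallel: admittances add. Y = 1/R + 1/(jωL) + jωC
Y = (0.006098 + j0.02286) S
|Y| = 0.02365 S → |Z| = 1/|Y| = 42.27 Ω, ∠Z = −∠Y = -75.06°
I = V/|Z| = 15.6/42.27 = 369.0 mA

369.0 mA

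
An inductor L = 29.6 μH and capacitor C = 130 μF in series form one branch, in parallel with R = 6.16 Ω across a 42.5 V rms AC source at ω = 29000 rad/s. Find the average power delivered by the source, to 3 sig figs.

293 W

X_L = ωL = 0.858 Ω
X_C = 1/(ωC) = 0.265 Ω
Branch 1: Z₁ = R = 6.16 Ω
Branch 2 (series LC): Z₂ = j(X_L − X_C) = j0.593 Ω
Parallel: Z = Z₁Z₂/(Z₁+Z₂), |Z| = 0.590 Ω, ∠Z = 84.5°
I = V/|Z| = 72.0 A
P = VI cos φ = 42.5 × 72.0 × cos(84.5°) = 293 W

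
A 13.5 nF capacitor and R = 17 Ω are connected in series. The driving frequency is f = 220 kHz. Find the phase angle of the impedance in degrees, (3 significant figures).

ω = 2πf = 1.382e+06 rad/s
X_C = 1/(ωC) = 53.6 Ω
Z = 17.0 − j53.6 Ω
|Z| = √(17.0² + 53.6²) = 56.2 Ω
∠Z = arctan(-53.6/17.0) = -72.4°

-72.4°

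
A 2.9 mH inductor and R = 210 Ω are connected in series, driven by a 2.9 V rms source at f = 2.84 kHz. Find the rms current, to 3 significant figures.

ω = 2πf = 17840 rad/s
X_L = ωL = 51.7 Ω
Z = 210 + j51.7 Ω
|Z| = √(210² + 51.7²) = 216 Ω
I = V/|Z| = 2.9/216 = 13.4 mA

13.4 mA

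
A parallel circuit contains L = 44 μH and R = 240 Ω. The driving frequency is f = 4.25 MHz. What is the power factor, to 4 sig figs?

ω = 2πf = 2.67e+07 rad/s
X_L = ωL = 1175 Ω
Parallel: admittances add. Y = 1/R + 1/(jωL)
Y = (0.004167 − j0.0008511) S
|Y| = 0.004253 S → |Z| = 1/|Y| = 235.1 Ω, ∠Z = −∠Y = 11.54°
cos φ = cos(11.54°) = 0.9798

0.9798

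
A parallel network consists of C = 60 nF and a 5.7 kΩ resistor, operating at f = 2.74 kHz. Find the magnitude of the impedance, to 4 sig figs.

954.4 Ω

ω = 2πf = 17220 rad/s
X_C = 1/(ωC) = 968.1 Ω
Parallel: admittances add. Y = 1/R + jωC
Y = (0.0001754 + j0.001033) S
|Y| = 0.001048 S → |Z| = 1/|Y| = 954.4 Ω, ∠Z = −∠Y = -80.36°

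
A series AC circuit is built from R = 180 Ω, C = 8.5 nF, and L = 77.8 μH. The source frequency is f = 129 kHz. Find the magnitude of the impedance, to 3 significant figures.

198 Ω

ω = 2πf = 810500 rad/s
X_L = ωL = 63.1 Ω
X_C = 1/(ωC) = 145 Ω
Net reactance X = X_L − X_C = -82.1 Ω
Z = 180 − j82.1 Ω
|Z| = √(180² + 82.1²) = 198 Ω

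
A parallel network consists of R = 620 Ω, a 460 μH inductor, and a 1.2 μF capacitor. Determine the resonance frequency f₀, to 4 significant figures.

ω₀ = 1/√(LC) = 1/√(0.00046 × 1.2e-06) = 42560 rad/s
f₀ = ω₀/(2π) = 6.774 kHz

6.774 kHz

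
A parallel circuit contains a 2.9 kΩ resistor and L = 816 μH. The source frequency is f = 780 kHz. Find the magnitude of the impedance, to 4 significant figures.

2348 Ω

ω = 2πf = 4.901e+06 rad/s
X_L = ωL = 3999 Ω
Parallel: admittances add. Y = 1/R + 1/(jωL)
Y = (0.0003448 − j0.0002501) S
|Y| = 0.0004260 S → |Z| = 1/|Y| = 2348 Ω, ∠Z = −∠Y = 35.95°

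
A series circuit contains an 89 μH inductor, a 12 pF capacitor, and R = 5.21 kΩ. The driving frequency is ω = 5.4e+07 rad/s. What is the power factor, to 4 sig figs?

X_L = ωL = 4806 Ω
X_C = 1/(ωC) = 1543 Ω
Net reactance X = X_L − X_C = 3263 Ω
Z = 5210 + j3263 Ω
|Z| = √(5210² + 3263²) = 6147 Ω
∠Z = arctan(3263/5210) = 32.06°
cos φ = cos(32.06°) = 0.8475

0.8475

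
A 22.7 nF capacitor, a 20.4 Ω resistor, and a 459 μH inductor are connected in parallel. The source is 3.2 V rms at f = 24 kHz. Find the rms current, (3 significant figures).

ω = 2πf = 150800 rad/s
X_L = ωL = 69.2 Ω
X_C = 1/(ωC) = 292 Ω
Parallel: admittances add. Y = 1/R + 1/(jωL) + jωC
Y = (0.0490 − j0.0110) S
|Y| = 0.0502 S → |Z| = 1/|Y| = 19.9 Ω, ∠Z = −∠Y = 12.7°
I = V/|Z| = 3.2/19.9 = 161 mA

161 mA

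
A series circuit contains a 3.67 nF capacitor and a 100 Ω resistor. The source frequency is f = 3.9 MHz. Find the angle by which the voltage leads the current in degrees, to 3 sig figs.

-6.35°

ω = 2πf = 2.45e+07 rad/s
X_C = 1/(ωC) = 11.1 Ω
Z = 100 − j11.1 Ω
|Z| = √(100² + 11.1²) = 101 Ω
∠Z = arctan(-11.1/100) = -6.35°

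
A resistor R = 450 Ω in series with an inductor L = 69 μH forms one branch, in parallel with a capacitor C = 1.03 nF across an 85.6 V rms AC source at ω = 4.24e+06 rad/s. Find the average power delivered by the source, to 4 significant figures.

X_L = ωL = 292.6 Ω
X_C = 1/(ωC) = 229.0 Ω
Branch 1 (R+jX_L): Z₁ = 450.0 + j292.6 Ω, |Z₁| = 536.7 Ω
Branch 2 (−jX_C): Z₂ = −j229.0 Ω
Parallel: Z = Z₁Z₂/(Z₁+Z₂), |Z| = 270.4 Ω, ∠Z = -65.01°
I = V/|Z| = 316.5 mA
P = VI cos φ = 85.6 × 0.3165 × cos(-65.01°) = 11.45 W

11.45 W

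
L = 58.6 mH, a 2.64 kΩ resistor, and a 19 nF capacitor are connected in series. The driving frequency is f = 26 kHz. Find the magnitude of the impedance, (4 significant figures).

9620 Ω

ω = 2πf = 163400 rad/s
X_L = ωL = 9573 Ω
X_C = 1/(ωC) = 322.2 Ω
Net reactance X = X_L − X_C = 9251 Ω
Z = 2640 + j9251 Ω
|Z| = √(2640² + 9251²) = 9620 Ω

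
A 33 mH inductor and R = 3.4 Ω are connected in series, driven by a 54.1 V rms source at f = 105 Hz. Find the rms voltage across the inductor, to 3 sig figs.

53.5 V

ω = 2πf = 659.7 rad/s
X_L = ωL = 21.8 Ω
Z = 3.40 + j21.8 Ω
|Z| = √(3.40² + 21.8²) = 22.0 Ω
I = V/|Z| = 2.46 A
V_L = I·|Z_L| = 2.46 × 21.8 = 53.5 V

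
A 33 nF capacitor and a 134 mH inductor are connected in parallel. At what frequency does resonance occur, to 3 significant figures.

2.39 kHz

ω₀ = 1/√(LC) = 1/√(0.134 × 3.3e-08) = 15040 rad/s
f₀ = ω₀/(2π) = 2.39 kHz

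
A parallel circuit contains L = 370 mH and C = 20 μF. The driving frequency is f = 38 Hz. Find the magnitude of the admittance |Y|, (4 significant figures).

6.544 mS

ω = 2πf = 238.8 rad/s
X_L = ωL = 88.34 Ω
X_C = 1/(ωC) = 209.4 Ω
Parallel: admittances add. Y = 1/(jωL) + jωC
Y = (0 − j0.006544) S
|Y| = 0.006544 S → |Z| = 1/|Y| = 152.8 Ω, ∠Z = −∠Y = 90.00°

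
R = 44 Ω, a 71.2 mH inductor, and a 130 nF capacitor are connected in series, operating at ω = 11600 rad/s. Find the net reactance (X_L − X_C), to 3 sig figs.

X_L = ωL = 826 Ω
X_C = 1/(ωC) = 663 Ω
X = 826 − 663 = 163 Ω

163 Ω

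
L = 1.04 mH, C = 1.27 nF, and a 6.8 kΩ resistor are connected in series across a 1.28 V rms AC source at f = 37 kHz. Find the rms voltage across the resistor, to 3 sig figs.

1.16 V

ω = 2πf = 232500 rad/s
X_L = ωL = 242 Ω
X_C = 1/(ωC) = 3390 Ω
Net reactance X = X_L − X_C = -3150 Ω
Z = 6800 − j3150 Ω
|Z| = √(6800² + 3150²) = 7490 Ω
I = V/|Z| = 171 μA
V_R = I·|Z_R| = 0.000171 × 6800 = 1.16 V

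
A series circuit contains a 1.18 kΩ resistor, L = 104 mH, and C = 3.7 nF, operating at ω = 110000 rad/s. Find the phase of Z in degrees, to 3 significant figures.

82.5°

X_L = ωL = 11400 Ω
X_C = 1/(ωC) = 2460 Ω
Net reactance X = X_L − X_C = 8980 Ω
Z = 1180 + j8980 Ω
|Z| = √(1180² + 8980²) = 9060 Ω
∠Z = arctan(8980/1180) = 82.5°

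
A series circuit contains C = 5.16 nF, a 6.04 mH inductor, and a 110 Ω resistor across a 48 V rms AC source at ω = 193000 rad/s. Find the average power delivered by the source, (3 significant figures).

X_L = ωL = 1170 Ω
X_C = 1/(ωC) = 1000 Ω
Net reactance X = X_L − X_C = 162 Ω
Z = 110 + j162 Ω
|Z| = √(110² + 162²) = 195 Ω
∠Z = arctan(162/110) = 55.8°
I = V/|Z| = 246 mA
P = VI cos φ = 48 × 0.246 × cos(55.8°) = 6.63 W

6.63 W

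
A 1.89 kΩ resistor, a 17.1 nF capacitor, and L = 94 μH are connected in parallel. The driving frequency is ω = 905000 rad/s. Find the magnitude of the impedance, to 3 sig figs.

266 Ω

X_L = ωL = 85.1 Ω
X_C = 1/(ωC) = 64.6 Ω
Parallel: admittances add. Y = 1/R + 1/(jωL) + jωC
Y = (0.000529 + j0.00372) S
|Y| = 0.00376 S → |Z| = 1/|Y| = 266 Ω, ∠Z = −∠Y = -81.9°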